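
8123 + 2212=10335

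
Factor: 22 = 2^1*11^1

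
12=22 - 10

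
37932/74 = 18966/37=512.59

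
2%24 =2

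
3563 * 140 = 498820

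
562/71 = 562/71 = 7.92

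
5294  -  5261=33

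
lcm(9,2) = 18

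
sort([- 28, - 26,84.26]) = [  -  28,- 26, 84.26]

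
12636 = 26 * 486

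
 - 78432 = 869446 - 947878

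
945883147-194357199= 751525948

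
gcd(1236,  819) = 3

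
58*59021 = 3423218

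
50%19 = 12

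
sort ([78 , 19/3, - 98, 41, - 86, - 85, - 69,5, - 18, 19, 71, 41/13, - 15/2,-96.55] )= [- 98, - 96.55, - 86  , - 85,-69, - 18,  -  15/2,41/13, 5,  19/3,19,  41, 71, 78]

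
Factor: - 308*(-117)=2^2*3^2 * 7^1 *11^1*13^1  =  36036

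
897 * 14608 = 13103376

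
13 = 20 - 7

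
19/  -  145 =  - 1 + 126/145= - 0.13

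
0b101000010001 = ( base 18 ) 7h3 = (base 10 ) 2577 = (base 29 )31P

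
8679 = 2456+6223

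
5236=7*748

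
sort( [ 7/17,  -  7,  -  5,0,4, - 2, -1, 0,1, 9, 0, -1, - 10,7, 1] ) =[- 10,- 7,-5,  -  2,-1, - 1,0,0,0,7/17,1,1, 4,7, 9]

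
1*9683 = 9683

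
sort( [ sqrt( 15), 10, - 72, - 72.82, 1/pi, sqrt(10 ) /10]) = [ - 72.82, - 72, sqrt(10)/10,1/pi,sqrt( 15), 10]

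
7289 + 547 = 7836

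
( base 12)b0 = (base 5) 1012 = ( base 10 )132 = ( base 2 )10000100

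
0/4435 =0 = 0.00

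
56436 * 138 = 7788168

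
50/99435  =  10/19887 = 0.00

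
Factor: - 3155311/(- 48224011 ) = 11^( - 1) * 19^1 * 53^( - 1 )*71^1*181^( - 1 ) * 457^(  -  1 ) * 2339^1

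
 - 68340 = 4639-72979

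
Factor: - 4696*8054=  - 37821584 = - 2^4*587^1*4027^1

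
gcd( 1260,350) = 70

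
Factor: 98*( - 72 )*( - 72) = 2^7*3^4*7^2 = 508032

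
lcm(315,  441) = 2205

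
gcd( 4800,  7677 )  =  3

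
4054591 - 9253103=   -  5198512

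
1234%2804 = 1234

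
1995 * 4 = 7980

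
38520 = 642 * 60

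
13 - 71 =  - 58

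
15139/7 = 2162  +  5/7 = 2162.71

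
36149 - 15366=20783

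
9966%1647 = 84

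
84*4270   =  358680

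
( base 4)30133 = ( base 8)1437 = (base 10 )799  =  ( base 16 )31f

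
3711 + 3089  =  6800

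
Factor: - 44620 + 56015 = 5^1*43^1*53^1 = 11395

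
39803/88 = 39803/88=452.31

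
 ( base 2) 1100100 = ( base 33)31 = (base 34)2W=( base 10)100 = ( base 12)84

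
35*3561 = 124635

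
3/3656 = 3/3656 = 0.00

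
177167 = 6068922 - 5891755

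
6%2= 0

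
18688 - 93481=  - 74793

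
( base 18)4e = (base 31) 2O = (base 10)86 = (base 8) 126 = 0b1010110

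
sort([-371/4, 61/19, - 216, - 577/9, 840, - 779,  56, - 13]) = [ - 779, - 216,-371/4, - 577/9,  -  13,61/19, 56, 840] 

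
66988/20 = 3349 + 2/5 =3349.40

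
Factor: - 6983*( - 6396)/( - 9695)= - 44663268/9695 = -2^2 * 3^1*5^( - 1 )*7^( - 1)*13^1*41^1*277^( - 1)*6983^1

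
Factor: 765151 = 765151^1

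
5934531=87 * 68213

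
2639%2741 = 2639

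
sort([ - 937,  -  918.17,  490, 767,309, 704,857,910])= [ - 937, - 918.17,309  ,  490, 704,  767, 857,910 ]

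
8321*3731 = 31045651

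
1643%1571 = 72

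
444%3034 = 444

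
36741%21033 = 15708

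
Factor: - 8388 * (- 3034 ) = 2^3*3^2*37^1 * 41^1*233^1 = 25449192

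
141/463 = 141/463=0.30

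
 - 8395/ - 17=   493 + 14/17 = 493.82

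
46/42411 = 46/42411=0.00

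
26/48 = 13/24 = 0.54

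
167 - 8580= - 8413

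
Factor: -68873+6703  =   - 2^1 * 5^1* 6217^1 = - 62170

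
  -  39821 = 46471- 86292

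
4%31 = 4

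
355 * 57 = 20235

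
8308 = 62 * 134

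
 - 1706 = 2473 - 4179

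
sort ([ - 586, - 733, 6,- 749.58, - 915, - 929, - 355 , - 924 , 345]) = [ - 929, - 924 , - 915, - 749.58 , - 733, - 586, - 355,6, 345]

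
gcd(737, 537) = 1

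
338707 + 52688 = 391395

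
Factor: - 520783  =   - 199^1*2617^1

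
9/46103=9/46103 =0.00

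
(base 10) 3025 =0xBD1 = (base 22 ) 65b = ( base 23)5gc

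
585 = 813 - 228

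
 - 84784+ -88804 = - 173588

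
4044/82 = 2022/41  =  49.32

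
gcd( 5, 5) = 5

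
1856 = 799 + 1057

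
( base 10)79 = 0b1001111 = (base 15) 54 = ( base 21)3G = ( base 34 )2b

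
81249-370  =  80879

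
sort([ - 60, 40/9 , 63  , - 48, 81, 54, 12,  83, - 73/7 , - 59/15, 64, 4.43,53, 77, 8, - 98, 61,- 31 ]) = [ - 98, - 60, - 48, - 31, - 73/7, - 59/15,4.43, 40/9,8, 12,  53,54,  61,63, 64,77, 81, 83]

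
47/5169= 47/5169 = 0.01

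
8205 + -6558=1647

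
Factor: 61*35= 5^1*7^1*61^1 = 2135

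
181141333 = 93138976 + 88002357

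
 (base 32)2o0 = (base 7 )11132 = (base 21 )682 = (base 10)2816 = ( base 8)5400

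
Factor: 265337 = 265337^1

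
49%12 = 1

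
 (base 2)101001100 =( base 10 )332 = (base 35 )9H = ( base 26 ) ck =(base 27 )c8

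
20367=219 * 93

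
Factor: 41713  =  7^1*59^1 *101^1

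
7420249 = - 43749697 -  - 51169946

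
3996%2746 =1250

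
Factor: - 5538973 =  - 11^1*503543^1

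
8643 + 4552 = 13195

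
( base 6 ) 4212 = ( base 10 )944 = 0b1110110000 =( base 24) 1f8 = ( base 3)1021222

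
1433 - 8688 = - 7255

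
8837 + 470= 9307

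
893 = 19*47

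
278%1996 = 278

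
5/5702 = 5/5702  =  0.00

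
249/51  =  4  +  15/17 = 4.88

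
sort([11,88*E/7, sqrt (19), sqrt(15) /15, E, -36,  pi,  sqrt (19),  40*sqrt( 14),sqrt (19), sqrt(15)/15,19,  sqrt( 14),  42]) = [-36,  sqrt( 15) /15, sqrt (15)/15,E, pi, sqrt( 14),  sqrt( 19 ), sqrt(19 ),sqrt(19),11,19,  88*E/7,42,40 *sqrt (14)]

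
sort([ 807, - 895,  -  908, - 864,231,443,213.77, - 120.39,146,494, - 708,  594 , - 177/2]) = [ - 908, - 895, - 864, - 708, - 120.39,- 177/2, 146, 213.77,231,443, 494, 594,807 ]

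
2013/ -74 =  - 2013/74 =- 27.20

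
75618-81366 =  - 5748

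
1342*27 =36234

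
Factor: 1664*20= 2^9*5^1*13^1 = 33280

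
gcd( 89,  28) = 1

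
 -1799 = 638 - 2437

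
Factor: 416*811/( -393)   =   - 337376/393 = - 2^5 * 3^( -1 )* 13^1*131^ ( - 1)* 811^1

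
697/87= 8 + 1/87 = 8.01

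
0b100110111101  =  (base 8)4675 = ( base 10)2493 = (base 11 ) 1967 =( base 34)25B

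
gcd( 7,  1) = 1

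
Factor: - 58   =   - 2^1*29^1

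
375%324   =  51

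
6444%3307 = 3137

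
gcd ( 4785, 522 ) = 87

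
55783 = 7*7969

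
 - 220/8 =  - 55/2 = - 27.50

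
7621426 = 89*85634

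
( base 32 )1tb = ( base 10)1963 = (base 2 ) 11110101011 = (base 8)3653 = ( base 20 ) 4i3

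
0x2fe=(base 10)766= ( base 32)NU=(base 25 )15g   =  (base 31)OM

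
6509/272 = 6509/272=23.93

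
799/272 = 47/16=2.94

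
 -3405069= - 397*8577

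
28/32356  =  7/8089 = 0.00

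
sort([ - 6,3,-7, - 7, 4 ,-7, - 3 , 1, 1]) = [-7, - 7 , - 7,-6, - 3,1,1,3,4] 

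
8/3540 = 2/885 = 0.00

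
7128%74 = 24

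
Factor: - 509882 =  - 2^1*254941^1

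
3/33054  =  1/11018 = 0.00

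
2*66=132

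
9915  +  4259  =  14174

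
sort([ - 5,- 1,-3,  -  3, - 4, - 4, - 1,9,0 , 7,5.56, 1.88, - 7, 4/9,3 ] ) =[ - 7, - 5, - 4, - 4, - 3 ,- 3,-1,-1,0,4/9,  1.88, 3,5.56,7,9 ] 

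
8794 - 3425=5369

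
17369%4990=2399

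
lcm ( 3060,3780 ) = 64260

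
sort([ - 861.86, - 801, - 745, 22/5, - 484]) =[ - 861.86, - 801, - 745,-484, 22/5]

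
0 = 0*7444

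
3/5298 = 1/1766 =0.00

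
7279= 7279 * 1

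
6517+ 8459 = 14976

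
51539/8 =51539/8 = 6442.38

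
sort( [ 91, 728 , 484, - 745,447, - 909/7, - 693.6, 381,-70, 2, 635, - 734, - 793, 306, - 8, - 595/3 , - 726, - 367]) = [ - 793, - 745,  -  734, - 726, - 693.6,  -  367, - 595/3, -909/7, - 70, - 8, 2,  91, 306,381,  447 , 484, 635, 728]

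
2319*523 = 1212837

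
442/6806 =221/3403 = 0.06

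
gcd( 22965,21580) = 5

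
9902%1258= 1096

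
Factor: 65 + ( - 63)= 2^1  =  2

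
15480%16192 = 15480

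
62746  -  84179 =  -  21433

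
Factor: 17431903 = 79^1*263^1 * 839^1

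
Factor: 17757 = 3^2*1973^1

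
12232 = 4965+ 7267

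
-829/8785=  - 829/8785 = - 0.09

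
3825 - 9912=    - 6087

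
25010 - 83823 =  - 58813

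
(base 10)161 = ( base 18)8h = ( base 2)10100001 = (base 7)320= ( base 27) 5q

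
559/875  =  559/875 = 0.64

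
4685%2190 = 305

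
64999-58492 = 6507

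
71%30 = 11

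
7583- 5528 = 2055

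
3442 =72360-68918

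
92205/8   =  11525 + 5/8 = 11525.62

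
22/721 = 22/721 = 0.03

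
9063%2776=735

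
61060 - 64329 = -3269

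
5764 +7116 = 12880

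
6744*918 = 6190992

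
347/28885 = 347/28885 = 0.01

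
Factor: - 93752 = - 2^3 * 11719^1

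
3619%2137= 1482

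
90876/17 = 90876/17 = 5345.65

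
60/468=5/39 =0.13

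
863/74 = 863/74 = 11.66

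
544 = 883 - 339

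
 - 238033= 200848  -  438881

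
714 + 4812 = 5526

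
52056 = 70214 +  - 18158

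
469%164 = 141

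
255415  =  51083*5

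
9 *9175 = 82575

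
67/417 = 67/417= 0.16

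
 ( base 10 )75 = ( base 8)113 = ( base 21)3c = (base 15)50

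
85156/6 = 14192 + 2/3=14192.67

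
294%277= 17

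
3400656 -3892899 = -492243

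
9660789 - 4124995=5535794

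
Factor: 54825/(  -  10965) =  - 5 = - 5^1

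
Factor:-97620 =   -  2^2*3^1*5^1 * 1627^1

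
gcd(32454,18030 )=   3606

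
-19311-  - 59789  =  40478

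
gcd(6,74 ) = 2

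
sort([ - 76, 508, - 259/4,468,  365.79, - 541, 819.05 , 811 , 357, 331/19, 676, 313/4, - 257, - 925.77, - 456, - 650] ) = [- 925.77,-650,-541, - 456 ,-257,  -  76, - 259/4,331/19 , 313/4 , 357,365.79, 468, 508, 676, 811,  819.05]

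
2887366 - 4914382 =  - 2027016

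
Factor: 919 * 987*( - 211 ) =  - 3^1*7^1*47^1*211^1*919^1 = -  191388183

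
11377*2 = 22754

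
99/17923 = 99/17923 =0.01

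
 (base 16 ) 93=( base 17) 8b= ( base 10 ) 147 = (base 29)52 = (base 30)4R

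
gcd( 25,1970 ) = 5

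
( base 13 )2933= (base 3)22011122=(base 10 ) 5957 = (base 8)13505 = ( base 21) DAE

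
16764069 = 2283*7343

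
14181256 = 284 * 49934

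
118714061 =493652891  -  374938830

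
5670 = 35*162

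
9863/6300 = 1409/900 = 1.57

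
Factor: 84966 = 2^1*3^1*7^2*17^2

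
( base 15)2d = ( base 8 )53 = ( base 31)1c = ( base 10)43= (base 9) 47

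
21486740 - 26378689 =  - 4891949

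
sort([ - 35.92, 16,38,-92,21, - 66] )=[ - 92 , - 66, - 35.92,16,21, 38 ]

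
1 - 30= - 29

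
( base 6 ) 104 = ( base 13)31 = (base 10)40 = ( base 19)22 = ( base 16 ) 28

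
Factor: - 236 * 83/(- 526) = 9794/263=2^1*59^1 * 83^1 * 263^(  -  1)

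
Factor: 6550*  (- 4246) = -27811300 =- 2^2*5^2*11^1*131^1*193^1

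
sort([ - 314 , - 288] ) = [-314,-288 ] 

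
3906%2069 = 1837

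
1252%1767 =1252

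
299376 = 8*37422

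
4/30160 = 1/7540 = 0.00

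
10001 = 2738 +7263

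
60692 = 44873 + 15819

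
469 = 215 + 254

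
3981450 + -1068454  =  2912996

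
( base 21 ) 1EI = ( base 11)625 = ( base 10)753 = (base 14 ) 3BB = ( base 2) 1011110001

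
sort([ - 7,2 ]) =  [ - 7,2]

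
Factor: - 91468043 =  - 157^1 * 683^1*853^1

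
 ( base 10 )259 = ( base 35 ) 7E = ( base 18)e7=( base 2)100000011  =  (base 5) 2014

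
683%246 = 191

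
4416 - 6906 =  - 2490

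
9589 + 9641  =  19230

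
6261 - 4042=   2219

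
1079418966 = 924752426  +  154666540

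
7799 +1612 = 9411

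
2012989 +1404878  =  3417867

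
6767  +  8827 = 15594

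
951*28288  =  26901888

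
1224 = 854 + 370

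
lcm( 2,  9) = 18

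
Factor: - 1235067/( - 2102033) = 3^1*53^( - 1)*61^1*397^1*2333^( - 1) = 72651/123649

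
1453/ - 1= - 1453/1   =  -1453.00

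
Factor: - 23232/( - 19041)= 2^6*11^1*577^( - 1 )=704/577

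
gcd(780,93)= 3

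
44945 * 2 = 89890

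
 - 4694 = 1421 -6115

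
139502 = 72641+66861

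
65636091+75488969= 141125060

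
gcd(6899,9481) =1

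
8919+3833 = 12752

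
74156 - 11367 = 62789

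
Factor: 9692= 2^2 *2423^1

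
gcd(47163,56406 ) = 237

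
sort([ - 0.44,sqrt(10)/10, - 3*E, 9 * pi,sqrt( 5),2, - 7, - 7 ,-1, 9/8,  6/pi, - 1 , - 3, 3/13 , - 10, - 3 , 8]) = [ - 10, - 3*E, - 7,-7, - 3, - 3, - 1 ,- 1, - 0.44 , 3/13, sqrt (10)/10,9/8, 6/pi,2, sqrt(5),8, 9*  pi]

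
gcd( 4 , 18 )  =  2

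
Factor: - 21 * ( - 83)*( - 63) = -3^3*7^2*83^1= - 109809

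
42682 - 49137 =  - 6455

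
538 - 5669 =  - 5131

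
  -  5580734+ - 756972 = -6337706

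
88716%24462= 15330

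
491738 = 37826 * 13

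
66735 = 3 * 22245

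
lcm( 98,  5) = 490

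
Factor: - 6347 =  -11^1*577^1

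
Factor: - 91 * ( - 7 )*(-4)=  - 2548 =- 2^2*7^2 *13^1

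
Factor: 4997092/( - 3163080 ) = -1249273/790770 = - 2^(-1)  *3^(-1)*5^ ( - 1)*43^( - 1) * 613^ ( - 1)*1249273^1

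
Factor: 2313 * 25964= 2^2*3^2*257^1 * 6491^1= 60054732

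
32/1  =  32 = 32.00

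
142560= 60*2376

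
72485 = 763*95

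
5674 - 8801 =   -  3127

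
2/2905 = 2/2905=0.00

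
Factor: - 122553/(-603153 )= 51/251 = 3^1 * 17^1*251^( -1 ) 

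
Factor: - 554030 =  - 2^1*5^1*17^1*3259^1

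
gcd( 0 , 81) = 81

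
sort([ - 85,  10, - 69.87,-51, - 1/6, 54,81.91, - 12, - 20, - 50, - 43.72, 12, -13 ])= [-85, - 69.87, - 51 , - 50,  -  43.72, - 20, - 13, - 12, - 1/6,10, 12, 54, 81.91 ]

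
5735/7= 819+2/7 = 819.29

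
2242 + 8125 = 10367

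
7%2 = 1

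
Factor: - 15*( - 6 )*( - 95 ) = -8550  =  -2^1*3^2*5^2*19^1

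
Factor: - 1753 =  - 1753^1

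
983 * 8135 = 7996705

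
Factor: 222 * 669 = 2^1*3^2*37^1* 223^1  =  148518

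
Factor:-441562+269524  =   - 172038 = -2^1*3^1*53^1*541^1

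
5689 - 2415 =3274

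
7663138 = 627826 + 7035312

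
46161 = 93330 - 47169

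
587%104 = 67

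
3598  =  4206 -608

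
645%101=39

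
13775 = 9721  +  4054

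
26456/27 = 979 + 23/27 =979.85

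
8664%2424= 1392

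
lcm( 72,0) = 0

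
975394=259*3766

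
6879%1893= 1200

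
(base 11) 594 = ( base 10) 708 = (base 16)2C4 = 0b1011000100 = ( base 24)15C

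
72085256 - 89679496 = -17594240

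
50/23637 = 50/23637  =  0.00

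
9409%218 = 35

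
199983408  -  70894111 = 129089297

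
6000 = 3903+2097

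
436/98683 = 436/98683 = 0.00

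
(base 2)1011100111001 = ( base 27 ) 845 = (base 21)DA2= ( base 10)5945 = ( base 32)5PP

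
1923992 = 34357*56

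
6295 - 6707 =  - 412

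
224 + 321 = 545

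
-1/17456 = -1/17456 = -0.00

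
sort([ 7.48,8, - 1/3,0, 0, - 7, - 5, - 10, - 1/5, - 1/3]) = [ - 10, - 7, - 5, - 1/3, - 1/3 , - 1/5 , 0, 0, 7.48,8]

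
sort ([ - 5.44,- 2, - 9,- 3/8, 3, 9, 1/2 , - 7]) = [- 9, - 7, - 5.44, - 2, - 3/8 , 1/2 , 3, 9 ]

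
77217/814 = 94 + 701/814 = 94.86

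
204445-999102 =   -  794657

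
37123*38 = 1410674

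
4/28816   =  1/7204 =0.00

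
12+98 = 110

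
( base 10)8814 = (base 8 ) 21156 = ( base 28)b6m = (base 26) D10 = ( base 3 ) 110002110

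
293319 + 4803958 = 5097277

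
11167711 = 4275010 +6892701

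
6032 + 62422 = 68454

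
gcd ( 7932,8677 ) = 1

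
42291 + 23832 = 66123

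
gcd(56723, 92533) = 1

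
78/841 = 78/841 = 0.09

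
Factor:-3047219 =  - 7^1*435317^1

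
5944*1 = 5944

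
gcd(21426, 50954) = 2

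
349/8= 43 + 5/8  =  43.62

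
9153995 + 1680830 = 10834825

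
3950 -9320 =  - 5370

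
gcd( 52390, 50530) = 310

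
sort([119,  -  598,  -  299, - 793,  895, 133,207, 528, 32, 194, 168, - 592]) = [-793, - 598,- 592 ,-299,32, 119, 133, 168,  194,207,528, 895]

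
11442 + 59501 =70943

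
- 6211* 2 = -12422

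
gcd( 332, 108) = 4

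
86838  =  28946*3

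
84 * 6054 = 508536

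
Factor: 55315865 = 5^1* 11^1 * 109^1*9227^1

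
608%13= 10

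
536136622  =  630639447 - 94502825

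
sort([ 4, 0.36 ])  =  [ 0.36, 4 ] 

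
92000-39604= 52396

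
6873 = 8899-2026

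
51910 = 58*895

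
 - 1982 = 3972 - 5954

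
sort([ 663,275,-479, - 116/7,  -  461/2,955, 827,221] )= [ - 479,- 461/2, -116/7, 221, 275,  663, 827 , 955]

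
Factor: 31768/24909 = 88/69 = 2^3*3^(-1 )*11^1*23^( - 1 )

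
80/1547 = 80/1547 = 0.05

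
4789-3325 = 1464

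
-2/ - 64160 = 1/32080  =  0.00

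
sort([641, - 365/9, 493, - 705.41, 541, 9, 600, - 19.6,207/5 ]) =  [ - 705.41,- 365/9, - 19.6, 9, 207/5,493 , 541, 600, 641] 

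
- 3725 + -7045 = -10770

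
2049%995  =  59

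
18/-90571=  - 18/90571  =  - 0.00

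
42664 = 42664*1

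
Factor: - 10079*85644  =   - 2^2*3^3*13^1*61^1*10079^1= - 863205876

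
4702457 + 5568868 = 10271325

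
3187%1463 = 261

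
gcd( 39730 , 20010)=290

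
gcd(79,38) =1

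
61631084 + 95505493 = 157136577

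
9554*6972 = 66610488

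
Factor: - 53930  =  -2^1 * 5^1*5393^1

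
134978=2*67489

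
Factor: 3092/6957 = 2^2*3^(-2)  =  4/9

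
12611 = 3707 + 8904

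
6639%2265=2109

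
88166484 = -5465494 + 93631978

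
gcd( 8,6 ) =2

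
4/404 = 1/101  =  0.01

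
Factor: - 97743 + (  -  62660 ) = - 160403^1 = - 160403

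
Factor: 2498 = 2^1*1249^1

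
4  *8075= 32300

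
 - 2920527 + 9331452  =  6410925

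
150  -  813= - 663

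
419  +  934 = 1353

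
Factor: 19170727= 19170727^1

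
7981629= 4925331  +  3056298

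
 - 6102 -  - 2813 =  - 3289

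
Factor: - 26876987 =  - 157^1*193^1* 887^1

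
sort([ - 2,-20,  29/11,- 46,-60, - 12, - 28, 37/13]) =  [-60,- 46, -28, - 20,-12,- 2, 29/11, 37/13 ] 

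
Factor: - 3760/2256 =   -  3^(  -  1) *5^1 = -  5/3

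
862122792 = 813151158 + 48971634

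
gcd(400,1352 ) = 8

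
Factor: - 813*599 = - 486987 = - 3^1 * 271^1*599^1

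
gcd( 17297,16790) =1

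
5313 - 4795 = 518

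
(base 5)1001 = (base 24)56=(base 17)77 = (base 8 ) 176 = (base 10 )126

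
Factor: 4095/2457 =5/3 = 3^( - 1 ) *5^1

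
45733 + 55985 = 101718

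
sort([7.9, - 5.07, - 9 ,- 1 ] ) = [ - 9,-5.07, - 1,7.9]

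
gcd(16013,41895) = 1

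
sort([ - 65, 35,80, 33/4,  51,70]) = [ - 65, 33/4, 35, 51, 70, 80] 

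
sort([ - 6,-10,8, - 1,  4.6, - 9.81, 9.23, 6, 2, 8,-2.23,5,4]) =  [ - 10,  -  9.81, - 6, - 2.23, - 1,2,  4,4.6,5 , 6, 8,8, 9.23 ] 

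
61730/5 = 12346 =12346.00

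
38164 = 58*658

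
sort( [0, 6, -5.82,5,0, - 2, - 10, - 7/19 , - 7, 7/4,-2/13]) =[ - 10, - 7, - 5.82, -2, - 7/19,-2/13,0,  0, 7/4,5, 6 ] 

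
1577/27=58  +  11/27 = 58.41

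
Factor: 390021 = 3^1*29^1*4483^1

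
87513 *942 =82437246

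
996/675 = 332/225 = 1.48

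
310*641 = 198710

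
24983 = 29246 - 4263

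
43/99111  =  43/99111 = 0.00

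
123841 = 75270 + 48571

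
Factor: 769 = 769^1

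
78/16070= 39/8035= 0.00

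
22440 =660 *34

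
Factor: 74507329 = 13^1*71^1 *89^1*907^1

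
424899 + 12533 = 437432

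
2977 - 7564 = -4587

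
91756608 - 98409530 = - 6652922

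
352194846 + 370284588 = 722479434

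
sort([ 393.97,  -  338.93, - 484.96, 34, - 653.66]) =[ - 653.66, - 484.96,-338.93, 34, 393.97]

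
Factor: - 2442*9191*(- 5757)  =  129212537454 = 2^1*3^2*7^1*11^1 * 13^1*19^1*37^1*101^2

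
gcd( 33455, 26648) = 1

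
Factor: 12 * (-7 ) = -84 = -2^2* 3^1 * 7^1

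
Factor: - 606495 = -3^1 * 5^1*40433^1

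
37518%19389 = 18129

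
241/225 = 241/225 = 1.07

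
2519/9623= 2519/9623  =  0.26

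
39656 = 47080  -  7424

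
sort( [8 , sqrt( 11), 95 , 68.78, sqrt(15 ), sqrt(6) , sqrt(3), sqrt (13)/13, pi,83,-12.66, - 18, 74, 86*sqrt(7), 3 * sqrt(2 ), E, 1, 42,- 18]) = [-18 , - 18, - 12.66, sqrt(13)/13,1, sqrt(3), sqrt(6 ),E, pi , sqrt(11), sqrt(15 ), 3*sqrt (2),8, 42,  68.78, 74, 83,  95, 86*sqrt( 7)]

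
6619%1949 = 772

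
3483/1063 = 3483/1063 = 3.28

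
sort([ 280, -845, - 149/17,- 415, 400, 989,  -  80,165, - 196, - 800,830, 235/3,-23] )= [-845 , - 800, -415,  -  196,-80, - 23, - 149/17,235/3, 165 , 280, 400 , 830, 989 ]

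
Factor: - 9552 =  - 2^4*3^1*199^1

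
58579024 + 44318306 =102897330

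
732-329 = 403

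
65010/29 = 65010/29 = 2241.72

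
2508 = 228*11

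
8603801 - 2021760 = 6582041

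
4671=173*27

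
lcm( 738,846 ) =34686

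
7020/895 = 1404/179 = 7.84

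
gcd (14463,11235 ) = 3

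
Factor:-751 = -751^1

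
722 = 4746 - 4024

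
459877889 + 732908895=1192786784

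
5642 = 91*62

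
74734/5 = 14946 +4/5 = 14946.80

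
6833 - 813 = 6020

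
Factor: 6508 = 2^2*1627^1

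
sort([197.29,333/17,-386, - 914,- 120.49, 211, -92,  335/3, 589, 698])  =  [-914, - 386, - 120.49,-92,333/17, 335/3, 197.29, 211,589, 698] 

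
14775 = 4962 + 9813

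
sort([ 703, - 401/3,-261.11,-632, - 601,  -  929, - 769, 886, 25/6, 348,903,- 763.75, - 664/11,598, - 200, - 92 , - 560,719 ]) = [ -929, - 769  ,  -  763.75, - 632, - 601, - 560,-261.11,-200, -401/3,  -  92 , -664/11, 25/6, 348,598, 703, 719, 886, 903] 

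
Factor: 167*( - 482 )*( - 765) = 2^1*3^2*5^1*17^1*167^1 * 241^1 = 61577910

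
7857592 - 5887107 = 1970485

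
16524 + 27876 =44400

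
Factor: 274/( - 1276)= - 137/638 = - 2^( - 1)* 11^( - 1)*29^( - 1)* 137^1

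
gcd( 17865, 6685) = 5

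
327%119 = 89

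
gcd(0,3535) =3535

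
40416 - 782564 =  - 742148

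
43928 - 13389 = 30539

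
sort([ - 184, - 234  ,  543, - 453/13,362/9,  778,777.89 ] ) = [ - 234, - 184,  -  453/13, 362/9, 543, 777.89, 778] 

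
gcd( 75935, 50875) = 5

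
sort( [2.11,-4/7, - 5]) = [  -  5 , - 4/7,2.11]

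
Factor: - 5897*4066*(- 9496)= 2^4*19^1*107^1*1187^1 *5897^1= 227687510192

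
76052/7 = 76052/7 = 10864.57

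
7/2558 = 7/2558= 0.00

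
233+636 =869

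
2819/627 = 4 + 311/627 = 4.50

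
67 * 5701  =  381967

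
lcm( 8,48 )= 48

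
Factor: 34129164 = 2^2*3^1* 113^1*25169^1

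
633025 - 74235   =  558790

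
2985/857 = 2985/857 = 3.48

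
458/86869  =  458/86869 = 0.01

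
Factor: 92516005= 5^1*23^1*43^1*53^1* 353^1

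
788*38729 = 30518452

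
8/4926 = 4/2463 = 0.00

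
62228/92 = 676+ 9/23  =  676.39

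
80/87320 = 2/2183 = 0.00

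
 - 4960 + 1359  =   - 3601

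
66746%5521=494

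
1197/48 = 24 + 15/16 = 24.94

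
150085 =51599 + 98486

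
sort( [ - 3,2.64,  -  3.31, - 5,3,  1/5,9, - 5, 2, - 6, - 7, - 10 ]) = [-10, - 7, - 6, - 5, - 5,-3.31,  -  3, 1/5, 2,2.64, 3,9 ]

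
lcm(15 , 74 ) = 1110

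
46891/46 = 1019 + 17/46 = 1019.37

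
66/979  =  6/89 = 0.07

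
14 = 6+8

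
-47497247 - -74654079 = 27156832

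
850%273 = 31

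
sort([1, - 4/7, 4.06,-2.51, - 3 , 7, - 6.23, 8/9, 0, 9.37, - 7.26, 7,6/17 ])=[ - 7.26, - 6.23, - 3 , -2.51, - 4/7, 0, 6/17,8/9, 1, 4.06,7,  7, 9.37]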